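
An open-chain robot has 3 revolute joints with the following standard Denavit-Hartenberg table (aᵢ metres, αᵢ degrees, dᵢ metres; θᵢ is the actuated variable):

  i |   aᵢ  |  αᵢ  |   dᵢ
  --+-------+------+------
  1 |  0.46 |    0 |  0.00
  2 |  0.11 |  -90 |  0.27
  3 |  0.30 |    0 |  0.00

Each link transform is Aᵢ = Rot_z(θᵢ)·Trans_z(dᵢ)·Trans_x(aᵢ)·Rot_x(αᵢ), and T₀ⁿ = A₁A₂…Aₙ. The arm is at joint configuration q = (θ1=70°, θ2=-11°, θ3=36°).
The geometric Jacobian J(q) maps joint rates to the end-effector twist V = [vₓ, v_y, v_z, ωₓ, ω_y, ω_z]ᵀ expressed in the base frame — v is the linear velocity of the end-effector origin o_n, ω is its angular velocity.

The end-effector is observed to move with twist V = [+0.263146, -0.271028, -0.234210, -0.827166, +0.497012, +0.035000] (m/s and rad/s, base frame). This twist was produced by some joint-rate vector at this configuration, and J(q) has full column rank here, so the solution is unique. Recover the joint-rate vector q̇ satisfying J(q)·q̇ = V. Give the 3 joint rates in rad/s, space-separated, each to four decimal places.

o_n = [0.3390, 0.7346, 0.0937]
J₁: ẑ×o_n = [-0.7346, 0.3390, 0.0000], ω = ẑ
J2: z=[0.0000, 0.0000, 1.0000] o=[0.1573, 0.4323, 0.0000] → [-0.3023, 0.1817, 0.0000, 0.0000, 0.0000, 1.0000]
J3: z=[-0.8572, 0.5150, 0.0000] o=[0.2140, 0.5265, 0.2700] → [-0.0908, -0.1511, -0.2427, -0.8572, 0.5150, 0.0000]
q̇ = J⁺·V = [-0.8360, 0.8710, 0.9650]

-0.8360 0.8710 0.9650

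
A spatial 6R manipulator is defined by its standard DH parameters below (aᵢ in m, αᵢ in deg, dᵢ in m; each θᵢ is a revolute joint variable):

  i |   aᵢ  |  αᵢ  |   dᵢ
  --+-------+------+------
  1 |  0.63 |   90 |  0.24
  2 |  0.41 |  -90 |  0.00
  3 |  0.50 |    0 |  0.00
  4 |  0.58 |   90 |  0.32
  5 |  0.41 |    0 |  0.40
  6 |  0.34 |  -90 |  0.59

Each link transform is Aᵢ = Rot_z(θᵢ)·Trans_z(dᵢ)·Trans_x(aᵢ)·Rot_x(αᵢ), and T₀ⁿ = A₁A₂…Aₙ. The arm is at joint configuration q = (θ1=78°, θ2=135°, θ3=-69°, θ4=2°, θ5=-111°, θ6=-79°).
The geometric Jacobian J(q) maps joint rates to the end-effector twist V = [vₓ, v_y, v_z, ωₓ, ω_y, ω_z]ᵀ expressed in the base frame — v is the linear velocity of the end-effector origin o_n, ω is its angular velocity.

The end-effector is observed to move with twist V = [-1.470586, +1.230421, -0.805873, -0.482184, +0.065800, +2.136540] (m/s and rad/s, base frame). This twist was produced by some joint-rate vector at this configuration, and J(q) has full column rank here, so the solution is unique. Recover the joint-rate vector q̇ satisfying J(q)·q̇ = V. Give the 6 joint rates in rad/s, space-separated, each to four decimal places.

o_n = [1.0967, 0.6188, 0.0420]
J₁: ẑ×o_n = [-0.6188, 1.0967, 0.0000], ω = ẑ
J2: z=[0.9781, -0.2079, 0.0000] o=[0.1310, 0.6162, 0.2400] → [0.0412, 0.1937, 0.2033, 0.9781, -0.2079, 0.0000]
J3: z=[-0.1470, -0.6917, -0.7071] o=[0.0707, 0.3327, 0.5299] → [0.5398, -0.7972, 0.6675, -0.1470, -0.6917, -0.7071]
J4: z=[-0.1470, -0.6917, -0.7071] o=[0.5010, 0.1117, 0.6566] → [0.7837, -0.5116, 0.3375, -0.1470, -0.6917, -0.7071]
J5: z=[0.5175, 0.5554, -0.6509] o=[0.9428, -0.3774, 0.5906] → [0.3437, 0.1838, 0.4301, 0.5175, 0.5554, -0.6509]
J6: z=[0.5175, 0.5554, -0.6509] o=[1.0822, 0.1773, 0.5603] → [-0.0005, 0.2588, 0.2205, 0.5175, 0.5554, -0.6509]
q̇ = J⁺·V = [0.8420, -0.0860, -0.2320, -0.6580, -0.8880, -0.1340]

0.8420 -0.0860 -0.2320 -0.6580 -0.8880 -0.1340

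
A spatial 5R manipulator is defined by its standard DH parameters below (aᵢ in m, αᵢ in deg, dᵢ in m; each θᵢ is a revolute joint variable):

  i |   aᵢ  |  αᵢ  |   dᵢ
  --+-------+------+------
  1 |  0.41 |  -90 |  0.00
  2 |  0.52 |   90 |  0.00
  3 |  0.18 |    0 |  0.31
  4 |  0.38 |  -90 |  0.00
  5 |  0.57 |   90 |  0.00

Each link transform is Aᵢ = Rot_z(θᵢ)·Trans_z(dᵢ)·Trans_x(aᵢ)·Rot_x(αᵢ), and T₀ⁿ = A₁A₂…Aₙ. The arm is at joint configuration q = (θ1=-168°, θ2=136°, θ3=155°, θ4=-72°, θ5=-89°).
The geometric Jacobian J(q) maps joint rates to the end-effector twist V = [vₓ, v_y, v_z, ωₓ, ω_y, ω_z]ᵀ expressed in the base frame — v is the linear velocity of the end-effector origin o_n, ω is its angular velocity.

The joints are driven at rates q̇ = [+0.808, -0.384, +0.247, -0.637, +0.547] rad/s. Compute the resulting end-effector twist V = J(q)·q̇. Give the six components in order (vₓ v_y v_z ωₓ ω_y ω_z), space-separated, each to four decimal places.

0.3210 -0.7913 0.0087 -0.1830 0.2855 1.4657

o_n = [-0.6181, -0.6048, -0.9139]
J₁: ẑ×o_n = [0.6048, -0.6181, 0.0000], ω = ẑ
J2: z=[0.2079, -0.9781, 0.0000] o=[-0.4010, -0.0852, 0.0000] → [0.8939, 0.1900, -0.3203, 0.2079, -0.9781, 0.0000]
J3: z=[-0.6795, -0.1444, -0.7193] o=[-0.0352, -0.0075, -0.3612] → [-0.3499, 0.0438, 0.3217, -0.6795, -0.1444, -0.7193]
J4: z=[-0.6795, -0.1444, -0.7193] o=[-0.3448, -0.1511, -0.4709] → [-0.2624, -0.1044, 0.2689, -0.6795, -0.1444, -0.7193]
J5: z=[-0.6730, -0.2677, 0.6895] o=[-0.2338, -0.5131, -0.5031] → [0.1732, -0.5415, -0.0411, -0.6730, -0.2677, 0.6895]
V = J·q̇ = [0.3210, -0.7913, 0.0087, -0.1830, 0.2855, 1.4657]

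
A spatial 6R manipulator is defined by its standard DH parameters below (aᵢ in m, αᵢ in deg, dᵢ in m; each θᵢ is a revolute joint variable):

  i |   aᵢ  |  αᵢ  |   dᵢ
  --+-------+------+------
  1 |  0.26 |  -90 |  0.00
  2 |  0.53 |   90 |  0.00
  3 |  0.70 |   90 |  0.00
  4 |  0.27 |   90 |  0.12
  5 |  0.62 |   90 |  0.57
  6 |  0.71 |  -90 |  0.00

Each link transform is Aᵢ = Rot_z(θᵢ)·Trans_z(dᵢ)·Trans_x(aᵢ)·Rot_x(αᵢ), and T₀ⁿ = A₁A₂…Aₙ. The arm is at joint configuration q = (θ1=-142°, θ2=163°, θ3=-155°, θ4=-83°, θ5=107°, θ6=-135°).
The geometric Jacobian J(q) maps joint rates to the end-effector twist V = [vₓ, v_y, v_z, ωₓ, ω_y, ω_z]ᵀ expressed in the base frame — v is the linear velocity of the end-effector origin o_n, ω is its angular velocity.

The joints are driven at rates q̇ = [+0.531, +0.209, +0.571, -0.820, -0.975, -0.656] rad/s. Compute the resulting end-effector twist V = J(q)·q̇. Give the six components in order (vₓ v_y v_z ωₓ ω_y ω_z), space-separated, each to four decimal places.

0.2771 0.5418 0.0063 -1.2567 0.3947 -0.6130

o_n = [-0.3176, -0.1613, 0.2805]
J₁: ẑ×o_n = [0.1613, -0.3176, 0.0000], ω = ẑ
J2: z=[0.6157, -0.7880, 0.0000] o=[-0.2049, -0.1601, 0.0000] → [-0.2210, -0.1727, -0.0896, 0.6157, -0.7880, 0.0000]
J3: z=[-0.2304, -0.1800, -0.9563] o=[0.1945, 0.1520, -0.1550] → [-0.3779, 0.5901, -0.0200, -0.2304, -0.1800, -0.9563]
J4: z=[0.2395, -0.9630, 0.1236] o=[-0.4657, 0.0116, 0.0305] → [-0.2194, -0.0416, 0.1012, 0.2395, -0.9630, 0.1236]
J5: z=[0.9642, 0.2210, -0.1465] o=[-0.4063, -0.0623, 0.3104] → [-0.0211, 0.0158, -0.1150, 0.9642, 0.2210, -0.1465]
J6: z=[0.1788, -0.1341, 0.9747] o=[0.2647, -0.5353, 0.1222] → [-0.3858, -0.5959, -0.0112, 0.1788, -0.1341, 0.9747]
V = J·q̇ = [0.2771, 0.5418, 0.0063, -1.2567, 0.3947, -0.6130]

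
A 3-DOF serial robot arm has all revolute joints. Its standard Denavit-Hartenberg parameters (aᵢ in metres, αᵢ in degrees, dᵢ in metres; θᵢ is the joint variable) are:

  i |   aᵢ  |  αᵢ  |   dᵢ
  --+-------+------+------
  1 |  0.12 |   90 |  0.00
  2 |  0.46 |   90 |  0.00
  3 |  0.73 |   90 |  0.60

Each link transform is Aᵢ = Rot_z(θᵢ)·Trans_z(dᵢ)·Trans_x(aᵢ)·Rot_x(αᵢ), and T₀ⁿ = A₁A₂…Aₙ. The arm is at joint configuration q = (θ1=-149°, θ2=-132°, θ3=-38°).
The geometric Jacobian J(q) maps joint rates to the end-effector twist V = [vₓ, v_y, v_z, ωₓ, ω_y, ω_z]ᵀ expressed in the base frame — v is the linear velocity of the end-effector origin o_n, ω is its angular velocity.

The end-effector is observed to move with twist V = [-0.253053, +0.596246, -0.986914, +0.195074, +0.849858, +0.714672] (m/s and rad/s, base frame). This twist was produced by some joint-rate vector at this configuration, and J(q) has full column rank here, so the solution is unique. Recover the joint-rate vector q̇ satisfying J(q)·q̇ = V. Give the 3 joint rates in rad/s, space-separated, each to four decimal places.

o_n = [1.1046, 0.1394, -0.3679]
J₁: ẑ×o_n = [-0.1394, 1.1046, 0.0000], ω = ẑ
J2: z=[-0.5150, 0.8572, 0.0000] o=[-0.1029, -0.0618, 0.0000] → [-0.3153, -0.1895, -1.1386, -0.5150, 0.8572, 0.0000]
J3: z=[0.6370, 0.3827, 0.6691] o=[0.1610, 0.0967, -0.3418] → [-0.0385, 0.6480, -0.3340, 0.6370, 0.3827, 0.6691]
q̇ = J⁺·V = [0.1700, 0.6280, 0.8140]

0.1700 0.6280 0.8140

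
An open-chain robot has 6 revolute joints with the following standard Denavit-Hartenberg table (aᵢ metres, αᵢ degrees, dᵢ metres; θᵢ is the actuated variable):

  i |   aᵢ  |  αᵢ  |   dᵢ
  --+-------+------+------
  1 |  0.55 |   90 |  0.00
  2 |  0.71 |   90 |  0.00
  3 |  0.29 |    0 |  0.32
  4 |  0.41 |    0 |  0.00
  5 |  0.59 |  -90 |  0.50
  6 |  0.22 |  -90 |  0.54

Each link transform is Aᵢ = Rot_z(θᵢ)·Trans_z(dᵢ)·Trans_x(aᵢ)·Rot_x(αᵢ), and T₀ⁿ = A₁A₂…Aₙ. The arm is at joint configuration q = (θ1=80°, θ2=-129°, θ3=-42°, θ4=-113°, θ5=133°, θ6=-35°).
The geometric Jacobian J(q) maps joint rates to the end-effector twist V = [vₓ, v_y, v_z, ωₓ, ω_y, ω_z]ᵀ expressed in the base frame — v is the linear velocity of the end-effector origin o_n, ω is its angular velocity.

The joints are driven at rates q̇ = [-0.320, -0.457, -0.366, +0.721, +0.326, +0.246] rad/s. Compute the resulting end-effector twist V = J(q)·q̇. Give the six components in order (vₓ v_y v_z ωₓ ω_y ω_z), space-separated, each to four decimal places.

o_n = [-0.3457, -1.0668, -0.5472]
J₁: ẑ×o_n = [1.0668, -0.3457, 0.0000], ω = ẑ
J2: z=[0.9848, -0.1736, 0.0000] o=[0.0955, 0.5416, 0.0000] → [0.0950, 0.5389, -1.6606, 0.9848, -0.1736, 0.0000]
J3: z=[-0.1349, -0.7653, 0.6293] o=[0.0179, 0.1016, -0.5518] → [0.7318, -0.2282, -0.1206, -0.1349, -0.7653, 0.6293]
J4: z=[-0.1349, -0.7653, 0.6293] o=[-0.2399, -0.2432, -0.5179] → [0.5408, -0.0705, 0.0302, -0.1349, -0.7653, 0.6293]
J5: z=[-0.1349, -0.7653, 0.6293] o=[-0.3700, 0.0172, -0.2291] → [0.9257, -0.0277, 0.1649, -0.1349, -0.7653, 0.6293]
J6: z=[0.8722, -0.3932, -0.2911] o=[-0.7149, -0.6661, -0.3396] → [-0.0350, 0.0736, -0.2043, 0.8722, -0.3932, -0.2911]
V = J·q̇ = [0.0304, -0.0939, 0.8283, -0.3274, -0.5386, 0.0370]

0.0304 -0.0939 0.8283 -0.3274 -0.5386 0.0370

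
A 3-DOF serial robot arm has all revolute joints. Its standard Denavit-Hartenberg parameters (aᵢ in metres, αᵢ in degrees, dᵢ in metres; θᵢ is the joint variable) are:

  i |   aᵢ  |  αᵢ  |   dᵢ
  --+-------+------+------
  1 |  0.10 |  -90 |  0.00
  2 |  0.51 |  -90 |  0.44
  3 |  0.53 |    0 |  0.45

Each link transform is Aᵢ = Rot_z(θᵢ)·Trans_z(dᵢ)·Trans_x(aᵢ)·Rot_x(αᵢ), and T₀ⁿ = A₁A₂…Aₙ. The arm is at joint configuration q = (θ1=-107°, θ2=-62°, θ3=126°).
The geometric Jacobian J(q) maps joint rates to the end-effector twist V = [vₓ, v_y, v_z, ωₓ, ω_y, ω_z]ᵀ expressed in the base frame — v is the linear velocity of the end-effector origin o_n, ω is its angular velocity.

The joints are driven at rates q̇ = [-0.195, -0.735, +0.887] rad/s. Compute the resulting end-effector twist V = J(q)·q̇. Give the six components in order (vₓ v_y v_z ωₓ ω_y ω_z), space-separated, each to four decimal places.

0.1980 0.0962 0.0247 -0.9319 -0.5341 -0.6114

o_n = [-0.1619, -0.5680, -0.0360]
J₁: ẑ×o_n = [0.5680, -0.1619, 0.0000], ω = ẑ
J2: z=[0.9563, -0.2924, 0.0000] o=[-0.0292, -0.0956, 0.0000] → [0.0105, 0.0344, -0.4905, 0.9563, -0.2924, 0.0000]
J3: z=[-0.2581, -0.8444, -0.4695] o=[0.3215, -0.4532, 0.4503] → [0.3568, 0.1014, -0.3786, -0.2581, -0.8444, -0.4695]
V = J·q̇ = [0.1980, 0.0962, 0.0247, -0.9319, -0.5341, -0.6114]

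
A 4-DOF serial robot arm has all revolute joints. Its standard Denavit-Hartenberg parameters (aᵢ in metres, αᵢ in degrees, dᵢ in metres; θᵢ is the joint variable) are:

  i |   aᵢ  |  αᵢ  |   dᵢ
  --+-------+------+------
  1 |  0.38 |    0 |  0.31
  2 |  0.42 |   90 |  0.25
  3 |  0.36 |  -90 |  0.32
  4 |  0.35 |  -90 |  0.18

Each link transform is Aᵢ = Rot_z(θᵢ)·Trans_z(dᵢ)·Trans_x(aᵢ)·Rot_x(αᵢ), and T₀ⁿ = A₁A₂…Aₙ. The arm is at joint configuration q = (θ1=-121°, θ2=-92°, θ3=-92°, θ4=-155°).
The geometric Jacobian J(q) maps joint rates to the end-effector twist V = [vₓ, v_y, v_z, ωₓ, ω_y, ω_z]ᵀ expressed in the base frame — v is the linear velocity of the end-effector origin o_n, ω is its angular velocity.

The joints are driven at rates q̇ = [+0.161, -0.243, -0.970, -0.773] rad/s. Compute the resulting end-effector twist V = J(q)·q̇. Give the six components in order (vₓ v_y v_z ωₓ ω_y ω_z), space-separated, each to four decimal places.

o_n = [-0.4427, 0.3926, 0.5110]
J₁: ẑ×o_n = [-0.3926, -0.4427, 0.0000], ω = ẑ
J2: z=[0.0000, 0.0000, 1.0000] o=[-0.1957, -0.3257, 0.3100] → [-0.7183, -0.2470, 0.0000, 0.0000, 0.0000, 1.0000]
J3: z=[0.5446, 0.8387, 0.0000] o=[-0.5480, -0.0970, 0.5600] → [-0.0411, 0.0267, 0.1784, 0.5446, 0.8387, 0.0000]
J4: z=[-0.8382, 0.5443, -0.0349] o=[-0.3631, 0.1646, 0.2002] → [0.1771, 0.2632, -0.1478, -0.8382, 0.5443, -0.0349]
V = J·q̇ = [0.0144, -0.2406, -0.0588, 0.1196, -1.2343, -0.0550]

0.0144 -0.2406 -0.0588 0.1196 -1.2343 -0.0550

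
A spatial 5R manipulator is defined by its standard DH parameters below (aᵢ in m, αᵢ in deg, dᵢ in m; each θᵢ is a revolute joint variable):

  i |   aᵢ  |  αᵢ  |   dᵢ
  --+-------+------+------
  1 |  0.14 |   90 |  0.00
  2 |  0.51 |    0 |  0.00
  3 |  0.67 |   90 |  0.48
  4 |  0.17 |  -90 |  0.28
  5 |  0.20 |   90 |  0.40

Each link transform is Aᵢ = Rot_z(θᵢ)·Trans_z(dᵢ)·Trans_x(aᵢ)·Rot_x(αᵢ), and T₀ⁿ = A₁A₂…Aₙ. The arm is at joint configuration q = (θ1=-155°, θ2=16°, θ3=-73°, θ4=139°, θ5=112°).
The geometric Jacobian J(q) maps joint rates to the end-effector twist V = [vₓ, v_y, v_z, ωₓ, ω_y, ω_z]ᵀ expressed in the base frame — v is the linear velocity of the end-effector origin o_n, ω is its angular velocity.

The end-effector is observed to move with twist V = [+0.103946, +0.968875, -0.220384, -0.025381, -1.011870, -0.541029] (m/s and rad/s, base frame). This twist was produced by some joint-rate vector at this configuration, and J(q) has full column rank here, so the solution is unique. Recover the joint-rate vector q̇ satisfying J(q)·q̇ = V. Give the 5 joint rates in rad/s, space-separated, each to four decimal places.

-0.8900 -0.4790 -0.3730 -0.5680 0.0720

o_n = [-0.7667, -0.0922, -0.1926]
J₁: ẑ×o_n = [0.0922, -0.7667, 0.0000], ω = ẑ
J2: z=[-0.4226, 0.9063, 0.0000] o=[-0.1269, -0.0592, 0.0000] → [-0.1745, -0.0814, 0.5938, -0.4226, 0.9063, 0.0000]
J3: z=[-0.4226, 0.9063, 0.0000] o=[-0.5712, -0.2664, 0.1406] → [-0.3019, -0.1408, 0.1036, -0.4226, 0.9063, 0.0000]
J4: z=[0.7601, 0.3544, -0.5446] o=[-1.1048, 0.0145, -0.4213] → [0.0230, -0.3580, -0.2009, 0.7601, 0.3544, -0.5446]
J5: z=[0.6428, -0.5330, 0.5502] o=[-0.8757, 0.2443, -0.4662] → [0.0393, -0.1159, -0.1582, 0.6428, -0.5330, 0.5502]
q̇ = J⁺·V = [-0.8900, -0.4790, -0.3730, -0.5680, 0.0720]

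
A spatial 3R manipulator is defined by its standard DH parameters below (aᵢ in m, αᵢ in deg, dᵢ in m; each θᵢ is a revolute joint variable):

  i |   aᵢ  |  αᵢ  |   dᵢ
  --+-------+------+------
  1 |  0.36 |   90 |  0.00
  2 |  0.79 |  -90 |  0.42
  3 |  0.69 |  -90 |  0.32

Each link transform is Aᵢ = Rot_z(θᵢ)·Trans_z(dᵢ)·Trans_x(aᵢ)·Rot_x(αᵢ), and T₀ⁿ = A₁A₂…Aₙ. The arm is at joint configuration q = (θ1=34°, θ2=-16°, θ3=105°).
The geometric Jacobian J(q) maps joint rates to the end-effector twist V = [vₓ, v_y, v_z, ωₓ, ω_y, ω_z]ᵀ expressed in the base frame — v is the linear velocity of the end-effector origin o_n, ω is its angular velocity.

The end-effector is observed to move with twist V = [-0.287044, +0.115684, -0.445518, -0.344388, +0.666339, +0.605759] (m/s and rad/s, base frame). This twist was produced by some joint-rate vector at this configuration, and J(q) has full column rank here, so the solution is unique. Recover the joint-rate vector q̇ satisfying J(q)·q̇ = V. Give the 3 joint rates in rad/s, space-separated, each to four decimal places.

0.3020 -0.7450 0.3160

o_n = [0.7210, 0.7836, 0.1391]
J₁: ẑ×o_n = [-0.7836, 0.7210, 0.0000], ω = ẑ
J2: z=[0.5592, -0.8290, 0.0000] o=[0.2985, 0.2013, 0.0000] → [-0.1153, -0.0778, 0.6759, 0.5592, -0.8290, 0.0000]
J3: z=[0.2285, 0.1541, 0.9613] o=[1.1629, 0.2778, -0.2178] → [-0.4313, -0.5063, 0.1837, 0.2285, 0.1541, 0.9613]
q̇ = J⁺·V = [0.3020, -0.7450, 0.3160]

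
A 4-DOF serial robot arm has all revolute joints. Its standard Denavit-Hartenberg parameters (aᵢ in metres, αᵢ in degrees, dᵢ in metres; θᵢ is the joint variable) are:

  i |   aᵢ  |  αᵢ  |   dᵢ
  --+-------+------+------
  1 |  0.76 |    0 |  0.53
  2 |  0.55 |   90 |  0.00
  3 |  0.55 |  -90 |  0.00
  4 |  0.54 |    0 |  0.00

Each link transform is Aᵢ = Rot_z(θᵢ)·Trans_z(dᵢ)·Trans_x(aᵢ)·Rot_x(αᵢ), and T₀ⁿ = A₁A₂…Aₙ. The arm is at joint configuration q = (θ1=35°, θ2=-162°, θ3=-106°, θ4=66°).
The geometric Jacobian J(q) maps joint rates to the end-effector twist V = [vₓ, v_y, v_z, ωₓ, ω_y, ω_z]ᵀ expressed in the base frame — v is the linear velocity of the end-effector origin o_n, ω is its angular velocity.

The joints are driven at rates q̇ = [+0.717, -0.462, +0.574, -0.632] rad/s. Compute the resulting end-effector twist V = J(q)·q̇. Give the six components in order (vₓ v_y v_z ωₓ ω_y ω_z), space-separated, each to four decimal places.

-0.4827 0.3080 -0.4215 -0.0928 0.8306 0.4292

o_n = [0.8132, -0.1308, -0.2098]
J₁: ẑ×o_n = [0.1308, 0.8132, -0.0000], ω = ẑ
J2: z=[0.0000, 0.0000, 1.0000] o=[0.6226, 0.4359, 0.5300] → [0.5667, 0.1906, -0.0000, 0.0000, 0.0000, 1.0000]
J3: z=[-0.7986, 0.6018, 0.0000] o=[0.2916, -0.0033, 0.5300] → [-0.4452, -0.5908, -0.2121, -0.7986, 0.6018, 0.0000]
J4: z=[-0.5785, -0.7677, -0.2756] o=[0.3828, 0.1177, 0.0013] → [0.0936, -0.2408, 0.4742, -0.5785, -0.7677, -0.2756]
V = J·q̇ = [-0.4827, 0.3080, -0.4215, -0.0928, 0.8306, 0.4292]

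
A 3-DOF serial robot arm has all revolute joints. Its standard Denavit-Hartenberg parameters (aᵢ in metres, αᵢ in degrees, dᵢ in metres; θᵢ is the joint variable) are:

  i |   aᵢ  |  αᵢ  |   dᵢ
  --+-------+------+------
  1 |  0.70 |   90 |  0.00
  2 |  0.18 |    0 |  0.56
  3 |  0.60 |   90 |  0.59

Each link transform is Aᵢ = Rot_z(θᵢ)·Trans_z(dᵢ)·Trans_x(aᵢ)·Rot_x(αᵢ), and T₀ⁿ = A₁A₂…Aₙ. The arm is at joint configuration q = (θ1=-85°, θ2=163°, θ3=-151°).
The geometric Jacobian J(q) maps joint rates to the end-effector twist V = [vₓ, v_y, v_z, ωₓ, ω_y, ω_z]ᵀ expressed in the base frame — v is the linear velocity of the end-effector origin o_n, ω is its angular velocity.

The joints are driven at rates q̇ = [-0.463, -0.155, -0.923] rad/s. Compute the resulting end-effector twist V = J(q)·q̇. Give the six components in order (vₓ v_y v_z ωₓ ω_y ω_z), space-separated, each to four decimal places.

-0.5481 0.3433 -0.6060 1.0739 0.0940 -0.4630

o_n = [-1.0485, -1.2107, 0.1774]
J₁: ẑ×o_n = [1.2107, -1.0485, 0.0000], ω = ẑ
J2: z=[-0.9962, -0.0872, 0.0000] o=[0.0610, -0.6973, 0.0000] → [-0.0155, 0.1767, 0.4148, -0.9962, -0.0872, 0.0000]
J3: z=[-0.9962, -0.0872, 0.0000] o=[-0.5119, -0.5747, 0.0526] → [-0.0109, 0.1243, 0.5869, -0.9962, -0.0872, 0.0000]
V = J·q̇ = [-0.5481, 0.3433, -0.6060, 1.0739, 0.0940, -0.4630]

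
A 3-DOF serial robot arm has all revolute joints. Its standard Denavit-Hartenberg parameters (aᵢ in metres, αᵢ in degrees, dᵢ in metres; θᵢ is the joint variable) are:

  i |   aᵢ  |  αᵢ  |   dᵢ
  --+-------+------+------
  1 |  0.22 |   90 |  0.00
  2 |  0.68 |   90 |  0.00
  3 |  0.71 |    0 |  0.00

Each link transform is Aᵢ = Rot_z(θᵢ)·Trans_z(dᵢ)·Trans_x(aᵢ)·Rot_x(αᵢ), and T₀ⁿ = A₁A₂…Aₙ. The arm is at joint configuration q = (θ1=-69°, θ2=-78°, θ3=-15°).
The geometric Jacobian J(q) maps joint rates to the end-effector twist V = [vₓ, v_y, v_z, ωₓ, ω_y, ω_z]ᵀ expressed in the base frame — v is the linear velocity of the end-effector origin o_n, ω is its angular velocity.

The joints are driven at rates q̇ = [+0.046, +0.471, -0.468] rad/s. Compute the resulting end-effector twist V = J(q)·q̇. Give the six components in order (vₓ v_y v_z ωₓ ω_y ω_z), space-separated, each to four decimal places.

0.5373 -0.4395 0.2179 -0.2757 -0.5962 0.1433

o_n = [0.3522, -0.4046, -1.3360]
J₁: ẑ×o_n = [0.4046, 0.3522, -0.0000], ω = ẑ
J2: z=[-0.9336, -0.3584, 0.0000] o=[0.0788, -0.2054, 0.0000] → [0.4788, -1.2472, 0.2840, -0.9336, -0.3584, 0.0000]
J3: z=[-0.3505, 0.9132, -0.2079] o=[0.1295, -0.3374, -0.6651] → [-0.6266, -0.2814, -0.1797, -0.3505, 0.9132, -0.2079]
V = J·q̇ = [0.5373, -0.4395, 0.2179, -0.2757, -0.5962, 0.1433]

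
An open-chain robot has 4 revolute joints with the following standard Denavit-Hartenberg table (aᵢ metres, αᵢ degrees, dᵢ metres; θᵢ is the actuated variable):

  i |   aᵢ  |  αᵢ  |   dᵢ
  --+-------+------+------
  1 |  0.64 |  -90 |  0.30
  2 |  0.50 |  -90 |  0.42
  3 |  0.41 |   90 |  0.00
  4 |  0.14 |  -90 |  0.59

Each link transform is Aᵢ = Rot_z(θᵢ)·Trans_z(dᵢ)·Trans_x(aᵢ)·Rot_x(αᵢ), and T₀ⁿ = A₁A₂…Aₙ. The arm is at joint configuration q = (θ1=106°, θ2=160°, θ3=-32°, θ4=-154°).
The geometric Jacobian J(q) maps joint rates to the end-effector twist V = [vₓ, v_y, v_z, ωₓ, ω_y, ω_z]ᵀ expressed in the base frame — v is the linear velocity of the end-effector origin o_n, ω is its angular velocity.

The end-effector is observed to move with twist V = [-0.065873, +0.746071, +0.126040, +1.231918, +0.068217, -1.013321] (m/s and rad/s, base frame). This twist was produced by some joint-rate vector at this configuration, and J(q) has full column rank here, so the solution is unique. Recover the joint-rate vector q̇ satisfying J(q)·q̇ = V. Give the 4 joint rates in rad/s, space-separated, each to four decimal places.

-0.2570 -0.3770 -0.6170 -0.9740

o_n = [-1.1007, -0.0467, 0.0958]
J₁: ẑ×o_n = [0.0467, -1.1007, 0.0000], ω = ẑ
J2: z=[-0.9613, -0.2756, 0.0000] o=[-0.1764, 0.6152, 0.3000] → [0.0563, -0.1963, 0.3815, -0.9613, -0.2756, 0.0000]
J3: z=[0.0943, -0.3288, 0.9397] o=[-0.4506, 0.0478, 0.1290] → [0.0997, -0.6077, -0.2226, 0.0943, -0.3288, 0.9397]
J4: z=[-0.9525, 0.2449, 0.1812] o=[-0.5694, -0.3262, 0.0101] → [-0.0296, -0.0146, -0.1360, -0.9525, 0.2449, 0.1812]
q̇ = J⁺·V = [-0.2570, -0.3770, -0.6170, -0.9740]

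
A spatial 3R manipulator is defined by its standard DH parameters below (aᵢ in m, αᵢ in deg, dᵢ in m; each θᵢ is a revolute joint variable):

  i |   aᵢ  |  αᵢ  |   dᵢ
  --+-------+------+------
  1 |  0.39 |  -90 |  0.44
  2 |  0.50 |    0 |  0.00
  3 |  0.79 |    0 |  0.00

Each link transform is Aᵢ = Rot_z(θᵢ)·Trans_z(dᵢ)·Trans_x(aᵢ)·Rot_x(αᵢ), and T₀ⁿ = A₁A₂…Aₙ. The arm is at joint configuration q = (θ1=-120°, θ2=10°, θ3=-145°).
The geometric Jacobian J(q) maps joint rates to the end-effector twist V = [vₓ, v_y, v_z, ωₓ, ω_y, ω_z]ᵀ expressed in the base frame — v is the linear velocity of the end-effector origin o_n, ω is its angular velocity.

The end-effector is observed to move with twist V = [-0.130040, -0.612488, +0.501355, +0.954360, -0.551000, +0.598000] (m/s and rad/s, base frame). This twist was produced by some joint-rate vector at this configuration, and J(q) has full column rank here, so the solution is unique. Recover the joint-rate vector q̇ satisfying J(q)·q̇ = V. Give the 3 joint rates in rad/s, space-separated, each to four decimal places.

o_n = [-0.1619, -0.2804, 0.9118]
J₁: ẑ×o_n = [0.2804, -0.1619, 0.0000], ω = ẑ
J2: z=[0.8660, -0.5000, 0.0000] o=[-0.1950, -0.3377, 0.4400] → [-0.2359, -0.4086, 0.0662, 0.8660, -0.5000, 0.0000]
J3: z=[0.8660, -0.5000, 0.0000] o=[-0.4412, -0.7642, 0.3532] → [-0.2793, -0.4838, 0.5586, 0.8660, -0.5000, 0.0000]
q̇ = J⁺·V = [0.5980, 0.2320, 0.8700]

0.5980 0.2320 0.8700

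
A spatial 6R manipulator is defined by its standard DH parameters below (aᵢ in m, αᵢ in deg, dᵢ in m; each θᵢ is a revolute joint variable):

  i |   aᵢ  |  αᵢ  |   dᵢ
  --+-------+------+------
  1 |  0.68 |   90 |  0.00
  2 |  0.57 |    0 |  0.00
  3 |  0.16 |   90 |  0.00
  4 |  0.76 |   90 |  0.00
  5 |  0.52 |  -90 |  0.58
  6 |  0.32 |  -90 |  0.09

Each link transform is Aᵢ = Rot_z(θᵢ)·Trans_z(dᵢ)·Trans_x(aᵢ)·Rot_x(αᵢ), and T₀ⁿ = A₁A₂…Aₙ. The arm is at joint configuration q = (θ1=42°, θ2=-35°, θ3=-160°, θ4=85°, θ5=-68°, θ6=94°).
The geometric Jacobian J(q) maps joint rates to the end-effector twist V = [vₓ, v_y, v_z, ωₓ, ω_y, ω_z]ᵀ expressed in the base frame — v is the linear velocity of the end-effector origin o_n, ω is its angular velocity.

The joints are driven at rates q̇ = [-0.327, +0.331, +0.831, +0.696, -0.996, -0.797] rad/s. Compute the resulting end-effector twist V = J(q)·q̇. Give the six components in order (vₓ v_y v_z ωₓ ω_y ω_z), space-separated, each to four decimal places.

0.5795 0.3962 -1.2263 1.1779 0.3708 -0.2166

o_n = [1.0756, -0.3815, -0.6082]
J₁: ẑ×o_n = [0.3815, 1.0756, -0.0000], ω = ẑ
J2: z=[0.6691, -0.7431, 0.0000] o=[0.5053, 0.4550, 0.0000] → [0.4520, 0.4070, -0.1360, 0.6691, -0.7431, 0.0000]
J3: z=[0.6691, -0.7431, 0.0000] o=[0.8523, 0.7674, -0.3269] → [0.2090, 0.1882, -0.6029, 0.6691, -0.7431, 0.0000]
J4: z=[0.1923, 0.1732, 0.9659] o=[0.7375, 0.6640, -0.2855] → [0.9540, 0.3887, -0.2597, 0.1923, 0.1732, 0.9659]
J5: z=[-0.7734, -0.5791, 0.2578] o=[1.1965, 0.0586, -0.2684] → [0.3103, -0.2940, 0.2703, -0.7734, -0.5791, 0.2578]
J6: z=[0.6321, -0.6738, 0.3828] o=[0.7729, -0.5160, -0.5802] → [-0.0326, 0.1336, 0.2889, 0.6321, -0.6738, 0.3828]
V = J·q̇ = [0.5795, 0.3962, -1.2263, 1.1779, 0.3708, -0.2166]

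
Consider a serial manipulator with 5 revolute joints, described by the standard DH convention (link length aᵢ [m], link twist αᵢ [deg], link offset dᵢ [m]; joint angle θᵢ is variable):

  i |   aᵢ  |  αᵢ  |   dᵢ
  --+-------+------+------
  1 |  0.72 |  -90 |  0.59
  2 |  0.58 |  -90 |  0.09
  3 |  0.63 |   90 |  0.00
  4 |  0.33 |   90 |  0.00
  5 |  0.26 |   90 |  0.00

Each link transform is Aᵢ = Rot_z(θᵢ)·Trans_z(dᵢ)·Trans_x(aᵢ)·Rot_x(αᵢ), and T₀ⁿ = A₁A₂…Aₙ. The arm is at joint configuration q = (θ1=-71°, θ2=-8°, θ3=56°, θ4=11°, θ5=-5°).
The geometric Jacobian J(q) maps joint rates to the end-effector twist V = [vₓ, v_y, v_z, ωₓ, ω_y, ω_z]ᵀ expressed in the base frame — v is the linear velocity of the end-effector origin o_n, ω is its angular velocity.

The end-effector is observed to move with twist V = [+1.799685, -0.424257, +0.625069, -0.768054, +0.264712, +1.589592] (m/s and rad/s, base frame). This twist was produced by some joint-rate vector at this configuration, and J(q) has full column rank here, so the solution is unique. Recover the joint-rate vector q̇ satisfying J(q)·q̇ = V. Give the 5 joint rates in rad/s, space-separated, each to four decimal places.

o_n = [-0.2357, -2.1545, 0.6508]
J₁: ẑ×o_n = [2.1545, -0.2357, 0.0000], ω = ẑ
J2: z=[0.9455, 0.3256, 0.0000] o=[0.2344, -0.6808, 0.5900] → [0.0198, -0.0575, -1.2404, 0.9455, 0.3256, 0.0000]
J3: z=[0.0453, -0.1316, -0.9903] o=[0.5065, -1.1945, 0.6707] → [-0.9481, 0.7359, -0.1412, 0.0453, -0.1316, -0.9903]
J4: z=[0.7960, -0.5942, 0.1154] o=[0.1262, -1.6944, 0.7197] → [0.0940, 0.0131, -0.5813, 0.7960, -0.5942, 0.1154]
J5: z=[-0.1596, -0.0222, 0.9869] o=[-0.0664, -1.9598, 0.6826] → [0.1929, -0.1721, 0.0273, -0.1596, -0.0222, 0.9869]
q̇ = J⁺·V = [0.7160, -0.2090, -0.1720, -0.5510, 0.7770]

0.7160 -0.2090 -0.1720 -0.5510 0.7770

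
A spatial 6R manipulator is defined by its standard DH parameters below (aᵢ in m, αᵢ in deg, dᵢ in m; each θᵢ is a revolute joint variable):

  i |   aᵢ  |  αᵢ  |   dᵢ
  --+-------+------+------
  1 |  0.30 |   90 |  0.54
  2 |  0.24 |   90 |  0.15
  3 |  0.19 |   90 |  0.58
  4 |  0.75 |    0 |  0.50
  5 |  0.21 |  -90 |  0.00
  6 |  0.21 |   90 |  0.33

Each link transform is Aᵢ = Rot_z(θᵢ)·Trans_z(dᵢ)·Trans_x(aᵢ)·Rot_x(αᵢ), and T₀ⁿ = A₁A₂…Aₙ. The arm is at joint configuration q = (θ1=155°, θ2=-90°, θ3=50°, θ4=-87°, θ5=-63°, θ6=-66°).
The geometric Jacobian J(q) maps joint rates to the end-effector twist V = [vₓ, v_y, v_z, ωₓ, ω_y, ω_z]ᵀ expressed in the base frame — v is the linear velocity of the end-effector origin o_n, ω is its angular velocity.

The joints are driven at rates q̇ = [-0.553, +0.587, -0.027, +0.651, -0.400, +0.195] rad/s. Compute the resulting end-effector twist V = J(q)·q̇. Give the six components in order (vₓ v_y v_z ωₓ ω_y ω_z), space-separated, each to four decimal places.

-0.1750 1.1023 0.0130 0.0339 0.5363 -0.8079

o_n = [-0.8977, 0.2104, -0.3190]
J₁: ẑ×o_n = [-0.2104, -0.8977, 0.0000], ω = ẑ
J2: z=[0.4226, 0.9063, 0.0000] o=[-0.2719, 0.1268, 0.5400] → [-0.7785, 0.3630, 0.6025, 0.4226, 0.9063, 0.0000]
J3: z=[0.9063, -0.4226, -0.0000] o=[-0.2085, 0.2627, 0.3000] → [0.2616, 0.5610, -0.3387, 0.9063, -0.4226, -0.0000]
J4: z=[-0.2717, -0.5826, -0.7660] o=[0.3787, 0.1495, 0.1779] → [0.3361, 0.8428, -0.7601, -0.2717, -0.5826, -0.7660]
J5: z=[-0.2717, -0.5826, -0.7660] o=[-0.4232, 0.2020, -0.2304] → [0.0580, 0.3394, -0.2786, -0.2717, -0.5826, -0.7660]
J6: z=[-0.6230, 0.7131, -0.3214] o=[-0.5773, 0.1201, -0.1135] → [-0.1175, -0.0250, 0.1722, -0.6230, 0.7131, -0.3214]
V = J·q̇ = [-0.1750, 1.1023, 0.0130, 0.0339, 0.5363, -0.8079]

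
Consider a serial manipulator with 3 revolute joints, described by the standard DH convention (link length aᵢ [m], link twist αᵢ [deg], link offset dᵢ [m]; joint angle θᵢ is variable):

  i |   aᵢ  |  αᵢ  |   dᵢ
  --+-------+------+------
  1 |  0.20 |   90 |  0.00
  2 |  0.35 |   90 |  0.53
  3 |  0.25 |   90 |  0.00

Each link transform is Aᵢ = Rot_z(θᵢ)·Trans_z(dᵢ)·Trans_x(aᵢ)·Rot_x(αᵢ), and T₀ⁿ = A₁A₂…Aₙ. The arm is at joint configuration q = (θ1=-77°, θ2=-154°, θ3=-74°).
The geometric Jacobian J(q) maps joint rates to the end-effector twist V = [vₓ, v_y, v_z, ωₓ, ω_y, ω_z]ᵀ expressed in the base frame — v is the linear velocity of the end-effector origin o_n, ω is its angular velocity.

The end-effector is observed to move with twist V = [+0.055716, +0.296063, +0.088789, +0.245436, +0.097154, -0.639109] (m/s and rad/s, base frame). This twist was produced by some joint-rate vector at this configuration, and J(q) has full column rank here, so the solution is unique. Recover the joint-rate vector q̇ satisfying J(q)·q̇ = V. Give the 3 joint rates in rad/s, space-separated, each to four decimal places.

-0.7200 -0.2610 0.0900

o_n = [-0.3220, 0.1068, -0.1836]
J₁: ẑ×o_n = [-0.1068, -0.3220, 0.0000], ω = ẑ
J2: z=[-0.9744, -0.2250, 0.0000] o=[0.0450, -0.1949, 0.0000] → [0.0413, -0.1789, -0.3765, -0.9744, -0.2250, 0.0000]
J3: z=[-0.0986, 0.4271, 0.8988] o=[-0.5422, -0.0076, -0.1534] → [-0.1157, 0.1950, -0.1053, -0.0986, 0.4271, 0.8988]
q̇ = J⁺·V = [-0.7200, -0.2610, 0.0900]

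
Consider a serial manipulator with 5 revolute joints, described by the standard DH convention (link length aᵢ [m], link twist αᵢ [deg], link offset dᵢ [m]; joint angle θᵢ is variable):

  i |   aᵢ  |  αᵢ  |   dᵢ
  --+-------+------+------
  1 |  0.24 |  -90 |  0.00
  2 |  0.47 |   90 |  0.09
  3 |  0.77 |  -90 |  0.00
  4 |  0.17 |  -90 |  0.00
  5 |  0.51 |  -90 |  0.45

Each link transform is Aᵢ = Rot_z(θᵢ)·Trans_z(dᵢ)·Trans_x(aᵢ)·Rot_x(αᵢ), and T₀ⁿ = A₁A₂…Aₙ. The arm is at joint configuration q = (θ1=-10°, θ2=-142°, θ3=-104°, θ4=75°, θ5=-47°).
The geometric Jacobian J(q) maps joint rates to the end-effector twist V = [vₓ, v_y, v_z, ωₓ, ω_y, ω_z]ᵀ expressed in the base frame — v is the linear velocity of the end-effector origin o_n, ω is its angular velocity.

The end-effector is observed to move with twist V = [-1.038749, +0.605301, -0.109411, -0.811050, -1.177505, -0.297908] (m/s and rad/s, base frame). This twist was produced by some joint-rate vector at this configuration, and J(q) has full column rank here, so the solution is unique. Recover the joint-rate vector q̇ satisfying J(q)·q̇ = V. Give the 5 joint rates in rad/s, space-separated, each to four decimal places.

-0.1250 -0.3790 0.2860 0.5740 -0.8350

o_n = [-0.0264, -0.4580, 0.9282]
J₁: ẑ×o_n = [0.4580, -0.0264, 0.0000], ω = ẑ
J2: z=[0.1736, 0.9848, 0.0000] o=[0.2364, -0.0417, 0.0000] → [0.9141, -0.1612, 0.1864, 0.1736, 0.9848, 0.0000]
J3: z=[-0.6063, 0.1069, -0.7880] o=[-0.1128, 0.1113, 0.2894] → [-0.3803, 0.3193, 0.3359, -0.6063, 0.1069, -0.7880]
J4: z=[-0.7950, -0.1055, 0.5974] o=[-0.0979, -0.6500, 0.1747] → [-0.1942, 0.6418, -0.1451, -0.7950, -0.1055, 0.5974]
J5: z=[0.1383, 0.9273, 0.3478] o=[0.0025, -0.7111, 0.2975] → [0.4968, -0.0973, 0.0617, 0.1383, 0.9273, 0.3478]
q̇ = J⁺·V = [-0.1250, -0.3790, 0.2860, 0.5740, -0.8350]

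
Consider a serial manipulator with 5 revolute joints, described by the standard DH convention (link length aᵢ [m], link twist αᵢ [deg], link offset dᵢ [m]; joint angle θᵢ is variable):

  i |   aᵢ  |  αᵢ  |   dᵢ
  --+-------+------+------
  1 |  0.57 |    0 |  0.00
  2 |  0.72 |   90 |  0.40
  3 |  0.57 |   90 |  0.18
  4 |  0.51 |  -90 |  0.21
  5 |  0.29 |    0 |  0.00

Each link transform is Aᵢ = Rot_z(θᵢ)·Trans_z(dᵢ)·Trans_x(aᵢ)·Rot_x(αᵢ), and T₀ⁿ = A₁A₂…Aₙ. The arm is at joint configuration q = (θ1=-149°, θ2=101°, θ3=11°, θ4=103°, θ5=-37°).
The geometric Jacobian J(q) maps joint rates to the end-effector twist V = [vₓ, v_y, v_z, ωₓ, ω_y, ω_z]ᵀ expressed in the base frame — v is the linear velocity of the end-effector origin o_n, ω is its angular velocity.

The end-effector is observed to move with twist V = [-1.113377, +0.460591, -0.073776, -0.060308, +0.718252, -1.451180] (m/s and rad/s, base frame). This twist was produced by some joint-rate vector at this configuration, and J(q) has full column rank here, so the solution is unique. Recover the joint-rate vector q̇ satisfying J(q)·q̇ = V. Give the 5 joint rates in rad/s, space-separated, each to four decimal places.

o_n = [-0.3637, -1.7812, 0.0995]
J₁: ẑ×o_n = [1.7812, -0.3637, 0.0000], ω = ẑ
J2: z=[0.0000, 0.0000, 1.0000] o=[-0.4886, -0.2936, 0.0000] → [1.4877, 0.1249, -0.0000, 0.0000, 0.0000, 1.0000]
J3: z=[-0.7431, -0.6691, 0.0000] o=[-0.0068, -0.8286, 0.4000] → [0.2011, -0.2233, 0.4691, -0.7431, -0.6691, 0.0000]
J4: z=[0.1277, -0.1418, -0.9816] o=[0.2338, -1.3649, 0.5088] → [-0.3507, 0.6388, -0.1379, 0.1277, -0.1418, -0.9816]
J5: z=[-0.4728, 0.8613, -0.1859] o=[-0.1840, -1.6435, 0.2807] → [-0.1817, -0.0523, 0.2199, -0.4728, 0.8613, -0.1859]
q̇ = J⁺·V = [0.1400, -0.5770, -0.2610, 0.8860, 0.7770]

0.1400 -0.5770 -0.2610 0.8860 0.7770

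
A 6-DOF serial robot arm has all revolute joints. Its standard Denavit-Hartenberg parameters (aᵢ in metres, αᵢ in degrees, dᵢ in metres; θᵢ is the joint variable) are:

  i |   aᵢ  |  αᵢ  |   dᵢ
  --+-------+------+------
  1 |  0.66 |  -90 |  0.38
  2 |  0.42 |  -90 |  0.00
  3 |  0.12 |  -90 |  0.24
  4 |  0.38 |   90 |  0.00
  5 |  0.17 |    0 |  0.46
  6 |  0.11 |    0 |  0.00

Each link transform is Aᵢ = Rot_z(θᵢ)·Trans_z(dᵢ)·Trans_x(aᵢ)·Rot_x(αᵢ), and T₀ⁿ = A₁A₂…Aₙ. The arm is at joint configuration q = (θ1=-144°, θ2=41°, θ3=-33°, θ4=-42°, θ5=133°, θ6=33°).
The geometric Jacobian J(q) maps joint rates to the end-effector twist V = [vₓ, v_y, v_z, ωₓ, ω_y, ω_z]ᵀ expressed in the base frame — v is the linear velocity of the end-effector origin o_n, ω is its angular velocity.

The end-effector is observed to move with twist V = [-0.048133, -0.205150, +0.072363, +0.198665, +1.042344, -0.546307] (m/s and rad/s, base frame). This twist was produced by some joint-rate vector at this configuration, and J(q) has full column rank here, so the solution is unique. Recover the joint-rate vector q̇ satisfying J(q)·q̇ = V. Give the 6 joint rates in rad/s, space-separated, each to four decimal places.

o_n = [-0.5367, -0.1857, -0.4291]
J₁: ẑ×o_n = [0.1857, -0.5367, 0.0000], ω = ẑ
J2: z=[0.5878, -0.8090, 0.0000] o=[-0.5340, -0.3879, 0.3800] → [0.6545, 0.4755, 0.1166, 0.5878, -0.8090, 0.0000]
J3: z=[0.5308, 0.3856, -0.7547] o=[-0.7904, -0.5743, 0.1045] → [0.0875, 0.0917, 0.1084, 0.5308, 0.3856, -0.7547]
J4: z=[-0.8255, 0.4369, -0.3573] o=[-0.6860, -0.5792, -0.1427] → [0.0155, -0.2897, -0.3901, -0.8255, 0.4369, -0.3573]
J5: z=[0.5229, 0.8304, -0.1927] o=[-0.6053, -0.7107, -0.4900] → [0.1517, -0.0451, 0.2175, 0.5229, 0.8304, -0.1927]
J6: z=[0.5229, 0.8304, -0.1927] o=[-0.4920, -0.2343, -0.5171] → [0.0825, -0.0374, 0.0625, 0.5229, 0.8304, -0.1927]
q̇ = J⁺·V = [0.0140, -0.3000, 0.4710, 0.2400, 0.7180, -0.1000]

0.0140 -0.3000 0.4710 0.2400 0.7180 -0.1000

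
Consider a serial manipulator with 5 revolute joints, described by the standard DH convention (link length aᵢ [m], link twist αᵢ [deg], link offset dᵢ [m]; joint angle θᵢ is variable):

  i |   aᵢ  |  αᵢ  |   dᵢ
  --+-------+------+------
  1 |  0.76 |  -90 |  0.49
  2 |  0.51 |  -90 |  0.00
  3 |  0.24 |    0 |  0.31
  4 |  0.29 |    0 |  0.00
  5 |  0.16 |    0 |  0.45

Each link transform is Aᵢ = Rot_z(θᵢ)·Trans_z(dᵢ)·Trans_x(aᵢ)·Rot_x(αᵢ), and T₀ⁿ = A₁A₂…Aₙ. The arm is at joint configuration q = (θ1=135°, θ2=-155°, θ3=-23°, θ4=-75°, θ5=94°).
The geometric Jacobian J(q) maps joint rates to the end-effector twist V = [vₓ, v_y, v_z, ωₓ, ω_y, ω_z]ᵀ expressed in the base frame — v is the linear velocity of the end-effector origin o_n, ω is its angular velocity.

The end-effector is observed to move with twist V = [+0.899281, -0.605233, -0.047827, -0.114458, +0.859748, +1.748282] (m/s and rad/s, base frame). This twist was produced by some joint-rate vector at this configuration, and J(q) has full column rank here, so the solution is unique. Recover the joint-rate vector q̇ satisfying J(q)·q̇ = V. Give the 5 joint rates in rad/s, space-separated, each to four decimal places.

o_n = [-0.4969, -0.0576, 1.5381]
J₁: ẑ×o_n = [0.0576, -0.4969, 0.0000], ω = ẑ
J2: z=[-0.7071, -0.7071, 0.0000] o=[-0.5374, 0.5374, 0.4900] → [-0.7411, 0.7411, 0.4493, -0.7071, -0.7071, 0.0000]
J3: z=[-0.2988, 0.2988, 0.9063] o=[-0.2106, 0.2106, 0.7055] → [0.4918, -0.0108, 0.1657, -0.2988, 0.2988, 0.9063]
J4: z=[-0.2988, 0.2988, 0.9063] o=[-0.2279, 0.0953, 1.0799] → [0.2755, -0.1069, 0.1261, -0.2988, 0.2988, 0.9063]
J5: z=[-0.2988, 0.2988, 0.9063] o=[-0.4569, -0.0819, 1.0628] → [0.1200, 0.1057, 0.0047, -0.2988, 0.2988, 0.9063]
q̇ = J⁺·V = [0.2710, -0.5270, 0.3940, 0.9710, 0.2650]

0.2710 -0.5270 0.3940 0.9710 0.2650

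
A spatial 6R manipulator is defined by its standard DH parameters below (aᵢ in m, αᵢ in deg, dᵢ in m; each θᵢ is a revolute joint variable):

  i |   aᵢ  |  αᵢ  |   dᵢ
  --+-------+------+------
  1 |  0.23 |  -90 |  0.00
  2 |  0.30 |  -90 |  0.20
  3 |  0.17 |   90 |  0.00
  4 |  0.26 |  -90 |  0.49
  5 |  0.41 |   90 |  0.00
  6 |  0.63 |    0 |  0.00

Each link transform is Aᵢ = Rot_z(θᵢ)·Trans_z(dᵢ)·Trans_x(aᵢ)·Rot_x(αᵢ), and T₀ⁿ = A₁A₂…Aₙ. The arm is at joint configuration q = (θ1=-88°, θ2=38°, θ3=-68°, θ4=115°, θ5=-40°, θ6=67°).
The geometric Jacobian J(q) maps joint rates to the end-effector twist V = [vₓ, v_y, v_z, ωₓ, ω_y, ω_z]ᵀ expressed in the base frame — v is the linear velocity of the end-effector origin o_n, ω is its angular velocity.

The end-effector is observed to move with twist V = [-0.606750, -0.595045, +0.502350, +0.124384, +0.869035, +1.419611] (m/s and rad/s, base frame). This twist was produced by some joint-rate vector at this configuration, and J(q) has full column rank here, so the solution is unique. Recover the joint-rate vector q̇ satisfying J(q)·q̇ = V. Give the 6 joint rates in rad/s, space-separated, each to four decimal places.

0.6440 -0.1140 0.3170 0.8400 0.3350 0.4370

o_n = [-0.1105, 0.6711, 0.1406]
J₁: ẑ×o_n = [-0.6711, -0.1105, 0.0000], ω = ẑ
J2: z=[0.9994, 0.0349, 0.0000] o=[0.0080, -0.2299, 0.0000] → [0.0049, -0.1405, 0.9045, 0.9994, 0.0349, 0.0000]
J3: z=[-0.0215, 0.6153, -0.7880] o=[0.2162, -0.4591, -0.1847] → [1.0908, 0.2644, 0.1767, -0.0215, 0.6153, -0.7880]
J4: z=[0.3489, 0.7433, 0.5708] o=[0.3754, -0.5038, -0.2239] → [-0.3998, -0.4045, 0.7710, 0.3489, 0.7433, 0.5708]
J5: z=[-0.8401, -0.0220, 0.5421] o=[0.4384, 0.0343, -0.1045] → [-0.3506, -0.0916, -0.5470, -0.8401, -0.0220, 0.5421]
J6: z=[0.5343, 0.1396, 0.8337] o=[0.3998, 0.4401, -0.1478] → [-0.1523, -0.5795, 0.1946, 0.5343, 0.1396, 0.8337]
q̇ = J⁺·V = [0.6440, -0.1140, 0.3170, 0.8400, 0.3350, 0.4370]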